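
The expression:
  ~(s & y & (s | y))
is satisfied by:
  {s: False, y: False}
  {y: True, s: False}
  {s: True, y: False}


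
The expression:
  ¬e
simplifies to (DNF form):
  ¬e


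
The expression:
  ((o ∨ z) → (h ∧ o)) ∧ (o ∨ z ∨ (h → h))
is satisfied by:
  {h: True, z: False, o: False}
  {z: False, o: False, h: False}
  {o: True, h: True, z: False}
  {o: True, z: True, h: True}


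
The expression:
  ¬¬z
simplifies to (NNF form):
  z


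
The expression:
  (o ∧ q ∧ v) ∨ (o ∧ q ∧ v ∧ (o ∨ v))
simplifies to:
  o ∧ q ∧ v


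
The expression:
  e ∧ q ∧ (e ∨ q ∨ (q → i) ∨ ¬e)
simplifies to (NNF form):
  e ∧ q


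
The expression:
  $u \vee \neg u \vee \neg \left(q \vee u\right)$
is always true.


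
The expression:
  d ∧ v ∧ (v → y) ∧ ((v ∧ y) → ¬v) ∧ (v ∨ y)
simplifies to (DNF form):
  False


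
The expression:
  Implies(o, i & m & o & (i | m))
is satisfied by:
  {i: True, m: True, o: False}
  {i: True, m: False, o: False}
  {m: True, i: False, o: False}
  {i: False, m: False, o: False}
  {i: True, o: True, m: True}


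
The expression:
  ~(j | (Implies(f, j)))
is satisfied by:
  {f: True, j: False}


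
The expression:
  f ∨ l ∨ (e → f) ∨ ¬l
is always true.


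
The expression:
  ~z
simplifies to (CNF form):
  ~z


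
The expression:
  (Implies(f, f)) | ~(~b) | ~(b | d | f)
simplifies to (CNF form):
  True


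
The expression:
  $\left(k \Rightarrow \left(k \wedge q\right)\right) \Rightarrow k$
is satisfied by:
  {k: True}


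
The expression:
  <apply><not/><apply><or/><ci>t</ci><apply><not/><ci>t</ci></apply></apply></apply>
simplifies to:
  <false/>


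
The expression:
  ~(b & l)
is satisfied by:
  {l: False, b: False}
  {b: True, l: False}
  {l: True, b: False}


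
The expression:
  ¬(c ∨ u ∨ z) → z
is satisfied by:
  {z: True, c: True, u: True}
  {z: True, c: True, u: False}
  {z: True, u: True, c: False}
  {z: True, u: False, c: False}
  {c: True, u: True, z: False}
  {c: True, u: False, z: False}
  {u: True, c: False, z: False}


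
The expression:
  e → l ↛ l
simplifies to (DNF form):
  ¬e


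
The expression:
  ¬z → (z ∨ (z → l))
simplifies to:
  True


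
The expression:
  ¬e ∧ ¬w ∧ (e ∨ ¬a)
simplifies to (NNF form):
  ¬a ∧ ¬e ∧ ¬w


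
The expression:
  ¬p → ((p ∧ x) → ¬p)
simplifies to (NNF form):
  True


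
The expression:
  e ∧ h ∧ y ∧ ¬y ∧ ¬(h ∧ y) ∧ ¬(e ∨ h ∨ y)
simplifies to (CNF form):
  False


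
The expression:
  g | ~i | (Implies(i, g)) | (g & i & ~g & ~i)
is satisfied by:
  {g: True, i: False}
  {i: False, g: False}
  {i: True, g: True}


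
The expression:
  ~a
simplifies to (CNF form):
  ~a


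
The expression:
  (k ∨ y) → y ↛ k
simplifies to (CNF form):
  ¬k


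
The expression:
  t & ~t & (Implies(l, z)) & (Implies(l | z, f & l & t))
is never true.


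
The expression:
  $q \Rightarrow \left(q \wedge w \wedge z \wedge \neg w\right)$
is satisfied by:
  {q: False}


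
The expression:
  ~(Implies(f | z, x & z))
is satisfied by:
  {f: True, z: False, x: False}
  {x: True, f: True, z: False}
  {f: True, z: True, x: False}
  {z: True, x: False, f: False}


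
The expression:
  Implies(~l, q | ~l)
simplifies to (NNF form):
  True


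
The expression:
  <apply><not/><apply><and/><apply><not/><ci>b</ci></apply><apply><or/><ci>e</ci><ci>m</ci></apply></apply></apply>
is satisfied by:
  {b: True, e: False, m: False}
  {b: True, m: True, e: False}
  {b: True, e: True, m: False}
  {b: True, m: True, e: True}
  {m: False, e: False, b: False}


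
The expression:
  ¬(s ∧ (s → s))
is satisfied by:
  {s: False}


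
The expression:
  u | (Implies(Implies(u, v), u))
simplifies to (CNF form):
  u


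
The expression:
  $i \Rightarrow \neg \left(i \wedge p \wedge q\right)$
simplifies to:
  $\neg i \vee \neg p \vee \neg q$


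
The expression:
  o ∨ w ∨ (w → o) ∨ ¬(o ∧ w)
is always true.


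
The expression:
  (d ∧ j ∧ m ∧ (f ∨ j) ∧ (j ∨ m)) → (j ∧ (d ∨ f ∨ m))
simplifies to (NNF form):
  True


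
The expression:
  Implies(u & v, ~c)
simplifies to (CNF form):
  ~c | ~u | ~v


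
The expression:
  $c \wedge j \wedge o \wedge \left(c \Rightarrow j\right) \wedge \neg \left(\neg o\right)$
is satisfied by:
  {c: True, j: True, o: True}


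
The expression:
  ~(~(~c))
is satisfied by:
  {c: False}


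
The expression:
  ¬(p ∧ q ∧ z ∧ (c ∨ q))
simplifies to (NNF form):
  ¬p ∨ ¬q ∨ ¬z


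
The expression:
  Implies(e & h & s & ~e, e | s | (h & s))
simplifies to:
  True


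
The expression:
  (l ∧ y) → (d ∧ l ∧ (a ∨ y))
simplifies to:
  d ∨ ¬l ∨ ¬y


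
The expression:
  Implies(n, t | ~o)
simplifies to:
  t | ~n | ~o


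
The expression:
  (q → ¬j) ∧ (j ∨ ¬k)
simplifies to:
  (j ∧ ¬q) ∨ (¬j ∧ ¬k)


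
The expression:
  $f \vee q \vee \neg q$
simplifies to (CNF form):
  $\text{True}$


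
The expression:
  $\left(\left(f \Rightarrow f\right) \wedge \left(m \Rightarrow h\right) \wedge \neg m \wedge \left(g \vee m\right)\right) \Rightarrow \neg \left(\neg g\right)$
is always true.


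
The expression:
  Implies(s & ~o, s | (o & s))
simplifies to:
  True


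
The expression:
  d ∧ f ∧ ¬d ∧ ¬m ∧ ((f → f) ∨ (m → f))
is never true.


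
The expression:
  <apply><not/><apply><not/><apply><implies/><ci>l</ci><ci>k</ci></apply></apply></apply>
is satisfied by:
  {k: True, l: False}
  {l: False, k: False}
  {l: True, k: True}


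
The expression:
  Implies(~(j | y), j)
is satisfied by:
  {y: True, j: True}
  {y: True, j: False}
  {j: True, y: False}


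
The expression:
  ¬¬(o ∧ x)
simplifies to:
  o ∧ x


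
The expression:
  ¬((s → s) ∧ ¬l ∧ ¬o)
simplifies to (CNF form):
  l ∨ o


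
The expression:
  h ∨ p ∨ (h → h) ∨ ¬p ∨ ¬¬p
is always true.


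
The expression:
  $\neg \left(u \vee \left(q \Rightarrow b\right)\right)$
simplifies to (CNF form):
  $q \wedge \neg b \wedge \neg u$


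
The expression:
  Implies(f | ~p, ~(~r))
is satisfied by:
  {r: True, p: True, f: False}
  {r: True, p: False, f: False}
  {f: True, r: True, p: True}
  {f: True, r: True, p: False}
  {p: True, f: False, r: False}


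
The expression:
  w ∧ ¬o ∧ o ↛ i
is never true.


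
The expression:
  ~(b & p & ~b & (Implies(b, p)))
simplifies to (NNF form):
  True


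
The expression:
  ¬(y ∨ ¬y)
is never true.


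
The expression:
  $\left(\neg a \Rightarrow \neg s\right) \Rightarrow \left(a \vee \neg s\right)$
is always true.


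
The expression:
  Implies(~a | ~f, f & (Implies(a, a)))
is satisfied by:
  {f: True}


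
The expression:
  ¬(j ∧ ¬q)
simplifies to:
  q ∨ ¬j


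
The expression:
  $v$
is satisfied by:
  {v: True}


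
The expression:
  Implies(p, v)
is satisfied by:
  {v: True, p: False}
  {p: False, v: False}
  {p: True, v: True}


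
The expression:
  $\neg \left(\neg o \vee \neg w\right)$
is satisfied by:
  {w: True, o: True}


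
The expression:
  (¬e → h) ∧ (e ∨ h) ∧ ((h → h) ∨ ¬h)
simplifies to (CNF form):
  e ∨ h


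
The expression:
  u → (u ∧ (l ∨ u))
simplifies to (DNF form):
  True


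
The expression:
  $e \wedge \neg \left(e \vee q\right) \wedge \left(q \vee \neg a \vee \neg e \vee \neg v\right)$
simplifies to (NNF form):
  $\text{False}$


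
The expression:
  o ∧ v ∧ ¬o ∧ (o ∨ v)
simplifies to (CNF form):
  False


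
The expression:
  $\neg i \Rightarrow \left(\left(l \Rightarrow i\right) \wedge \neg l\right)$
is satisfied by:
  {i: True, l: False}
  {l: False, i: False}
  {l: True, i: True}


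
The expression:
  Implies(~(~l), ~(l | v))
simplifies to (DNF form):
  ~l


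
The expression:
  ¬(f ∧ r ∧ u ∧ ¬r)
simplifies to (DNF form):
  True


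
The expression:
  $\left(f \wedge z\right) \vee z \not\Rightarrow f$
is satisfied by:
  {z: True}


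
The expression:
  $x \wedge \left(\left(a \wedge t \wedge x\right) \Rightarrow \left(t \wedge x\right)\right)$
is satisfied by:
  {x: True}


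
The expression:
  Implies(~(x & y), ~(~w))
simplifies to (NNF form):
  w | (x & y)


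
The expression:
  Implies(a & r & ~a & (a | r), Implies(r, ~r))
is always true.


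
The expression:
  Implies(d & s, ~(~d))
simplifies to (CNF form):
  True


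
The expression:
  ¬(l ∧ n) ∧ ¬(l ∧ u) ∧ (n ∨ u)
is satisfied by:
  {n: True, u: True, l: False}
  {n: True, u: False, l: False}
  {u: True, n: False, l: False}


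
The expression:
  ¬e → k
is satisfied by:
  {k: True, e: True}
  {k: True, e: False}
  {e: True, k: False}


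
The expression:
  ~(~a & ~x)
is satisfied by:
  {a: True, x: True}
  {a: True, x: False}
  {x: True, a: False}


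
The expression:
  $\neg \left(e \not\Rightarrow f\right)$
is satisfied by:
  {f: True, e: False}
  {e: False, f: False}
  {e: True, f: True}


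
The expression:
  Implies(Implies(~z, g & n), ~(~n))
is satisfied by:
  {n: True, z: False}
  {z: False, n: False}
  {z: True, n: True}


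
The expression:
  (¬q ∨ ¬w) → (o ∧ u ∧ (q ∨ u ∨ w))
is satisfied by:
  {o: True, w: True, q: True, u: True}
  {o: True, w: True, q: True, u: False}
  {o: True, w: True, u: True, q: False}
  {o: True, q: True, u: True, w: False}
  {o: True, q: False, u: True, w: False}
  {w: True, q: True, u: True, o: False}
  {w: True, q: True, u: False, o: False}


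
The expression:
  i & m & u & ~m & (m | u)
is never true.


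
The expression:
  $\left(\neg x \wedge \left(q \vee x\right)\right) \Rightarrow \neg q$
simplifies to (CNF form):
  $x \vee \neg q$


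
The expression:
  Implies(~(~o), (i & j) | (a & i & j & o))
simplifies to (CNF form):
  (i | ~o) & (j | ~o)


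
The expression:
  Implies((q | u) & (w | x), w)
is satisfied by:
  {w: True, u: False, x: False, q: False}
  {q: True, w: True, u: False, x: False}
  {w: True, u: True, q: False, x: False}
  {q: True, w: True, u: True, x: False}
  {q: False, u: False, w: False, x: False}
  {q: True, u: False, w: False, x: False}
  {u: True, q: False, w: False, x: False}
  {q: True, u: True, w: False, x: False}
  {x: True, w: True, q: False, u: False}
  {x: True, q: True, w: True, u: False}
  {x: True, w: True, u: True, q: False}
  {x: True, q: True, w: True, u: True}
  {x: True, q: False, u: False, w: False}


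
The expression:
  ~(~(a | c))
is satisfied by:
  {a: True, c: True}
  {a: True, c: False}
  {c: True, a: False}


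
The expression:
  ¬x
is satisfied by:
  {x: False}


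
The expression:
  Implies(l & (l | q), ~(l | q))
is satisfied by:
  {l: False}


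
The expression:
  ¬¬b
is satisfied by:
  {b: True}


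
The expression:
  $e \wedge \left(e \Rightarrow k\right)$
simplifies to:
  $e \wedge k$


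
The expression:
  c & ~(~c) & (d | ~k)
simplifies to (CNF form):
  c & (d | ~k)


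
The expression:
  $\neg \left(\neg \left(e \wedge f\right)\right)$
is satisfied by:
  {e: True, f: True}


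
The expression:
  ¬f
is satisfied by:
  {f: False}


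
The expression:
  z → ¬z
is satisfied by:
  {z: False}


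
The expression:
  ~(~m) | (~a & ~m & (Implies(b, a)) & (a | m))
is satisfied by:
  {m: True}


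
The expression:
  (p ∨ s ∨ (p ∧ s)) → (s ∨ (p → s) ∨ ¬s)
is always true.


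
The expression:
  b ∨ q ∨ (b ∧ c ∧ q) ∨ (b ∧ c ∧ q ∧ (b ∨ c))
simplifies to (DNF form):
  b ∨ q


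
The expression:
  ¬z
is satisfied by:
  {z: False}


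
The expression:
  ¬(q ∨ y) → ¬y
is always true.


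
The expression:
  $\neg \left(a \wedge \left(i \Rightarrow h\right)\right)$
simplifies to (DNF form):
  $\left(i \wedge \neg h\right) \vee \neg a$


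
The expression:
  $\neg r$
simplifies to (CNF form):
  $\neg r$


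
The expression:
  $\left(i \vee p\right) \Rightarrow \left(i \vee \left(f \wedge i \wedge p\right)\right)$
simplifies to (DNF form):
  $i \vee \neg p$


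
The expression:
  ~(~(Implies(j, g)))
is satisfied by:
  {g: True, j: False}
  {j: False, g: False}
  {j: True, g: True}


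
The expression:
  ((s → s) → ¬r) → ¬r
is always true.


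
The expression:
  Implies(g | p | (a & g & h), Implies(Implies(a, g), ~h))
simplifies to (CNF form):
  (~g | ~h) & (a | ~g | ~h) & (a | ~h | ~p) & (~g | ~h | ~p)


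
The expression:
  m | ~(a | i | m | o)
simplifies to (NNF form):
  m | (~a & ~i & ~o)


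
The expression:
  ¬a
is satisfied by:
  {a: False}


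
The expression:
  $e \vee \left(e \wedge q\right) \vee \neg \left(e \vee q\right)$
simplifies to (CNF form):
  $e \vee \neg q$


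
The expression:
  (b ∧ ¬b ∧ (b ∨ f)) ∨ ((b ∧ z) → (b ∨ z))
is always true.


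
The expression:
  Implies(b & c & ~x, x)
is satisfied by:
  {x: True, c: False, b: False}
  {c: False, b: False, x: False}
  {x: True, b: True, c: False}
  {b: True, c: False, x: False}
  {x: True, c: True, b: False}
  {c: True, x: False, b: False}
  {x: True, b: True, c: True}


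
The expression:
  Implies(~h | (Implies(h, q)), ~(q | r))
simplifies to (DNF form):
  (h & ~q) | (~q & ~r)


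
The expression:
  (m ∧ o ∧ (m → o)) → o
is always true.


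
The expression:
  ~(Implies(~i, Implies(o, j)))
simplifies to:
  o & ~i & ~j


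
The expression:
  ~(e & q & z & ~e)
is always true.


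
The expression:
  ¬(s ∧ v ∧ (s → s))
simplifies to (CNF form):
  ¬s ∨ ¬v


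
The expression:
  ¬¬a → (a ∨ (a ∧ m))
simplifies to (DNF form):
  True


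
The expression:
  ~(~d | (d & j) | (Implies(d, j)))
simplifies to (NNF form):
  d & ~j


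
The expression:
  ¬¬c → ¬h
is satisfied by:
  {h: False, c: False}
  {c: True, h: False}
  {h: True, c: False}


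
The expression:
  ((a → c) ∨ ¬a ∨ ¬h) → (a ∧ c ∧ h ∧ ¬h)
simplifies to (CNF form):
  a ∧ h ∧ ¬c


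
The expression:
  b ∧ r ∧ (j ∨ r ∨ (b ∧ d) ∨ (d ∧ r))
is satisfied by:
  {r: True, b: True}


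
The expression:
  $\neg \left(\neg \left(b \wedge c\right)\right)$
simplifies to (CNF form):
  $b \wedge c$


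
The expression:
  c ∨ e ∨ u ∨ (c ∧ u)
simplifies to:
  c ∨ e ∨ u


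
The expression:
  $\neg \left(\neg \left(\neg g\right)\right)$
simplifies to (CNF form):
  $\neg g$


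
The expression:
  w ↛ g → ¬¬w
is always true.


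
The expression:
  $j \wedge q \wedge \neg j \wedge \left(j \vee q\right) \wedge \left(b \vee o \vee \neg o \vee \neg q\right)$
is never true.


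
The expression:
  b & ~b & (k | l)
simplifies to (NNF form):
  False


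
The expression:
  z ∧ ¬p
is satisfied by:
  {z: True, p: False}


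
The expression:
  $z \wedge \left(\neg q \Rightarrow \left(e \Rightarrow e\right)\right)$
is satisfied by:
  {z: True}


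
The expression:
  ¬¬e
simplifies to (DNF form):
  e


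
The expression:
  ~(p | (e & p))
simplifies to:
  ~p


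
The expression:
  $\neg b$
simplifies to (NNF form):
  $\neg b$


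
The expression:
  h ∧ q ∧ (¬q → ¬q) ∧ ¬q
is never true.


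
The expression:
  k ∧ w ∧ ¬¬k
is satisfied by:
  {w: True, k: True}


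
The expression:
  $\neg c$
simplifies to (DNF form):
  $\neg c$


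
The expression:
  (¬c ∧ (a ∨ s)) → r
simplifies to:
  c ∨ r ∨ (¬a ∧ ¬s)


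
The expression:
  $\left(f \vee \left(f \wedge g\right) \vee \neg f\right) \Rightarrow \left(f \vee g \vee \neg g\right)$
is always true.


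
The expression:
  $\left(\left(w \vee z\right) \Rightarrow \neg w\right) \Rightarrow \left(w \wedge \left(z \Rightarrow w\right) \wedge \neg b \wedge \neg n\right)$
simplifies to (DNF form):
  $w$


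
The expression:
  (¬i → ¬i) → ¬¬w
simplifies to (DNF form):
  w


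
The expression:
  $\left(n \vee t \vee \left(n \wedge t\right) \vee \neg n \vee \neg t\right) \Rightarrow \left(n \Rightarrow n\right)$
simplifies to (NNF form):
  $\text{True}$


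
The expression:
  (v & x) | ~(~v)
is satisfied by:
  {v: True}


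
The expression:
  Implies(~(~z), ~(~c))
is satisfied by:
  {c: True, z: False}
  {z: False, c: False}
  {z: True, c: True}


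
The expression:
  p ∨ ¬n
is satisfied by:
  {p: True, n: False}
  {n: False, p: False}
  {n: True, p: True}


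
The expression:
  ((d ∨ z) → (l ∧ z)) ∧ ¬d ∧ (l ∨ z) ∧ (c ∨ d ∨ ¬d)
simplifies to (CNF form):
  l ∧ ¬d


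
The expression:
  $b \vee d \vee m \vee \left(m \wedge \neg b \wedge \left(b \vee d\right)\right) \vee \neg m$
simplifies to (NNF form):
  $\text{True}$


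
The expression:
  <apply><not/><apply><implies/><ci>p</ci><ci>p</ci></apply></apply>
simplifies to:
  <false/>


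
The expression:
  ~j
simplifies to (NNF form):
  ~j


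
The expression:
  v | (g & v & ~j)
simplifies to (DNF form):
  v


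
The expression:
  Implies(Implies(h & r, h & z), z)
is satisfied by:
  {r: True, z: True, h: True}
  {r: True, z: True, h: False}
  {z: True, h: True, r: False}
  {z: True, h: False, r: False}
  {r: True, h: True, z: False}


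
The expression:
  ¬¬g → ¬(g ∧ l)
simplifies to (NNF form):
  ¬g ∨ ¬l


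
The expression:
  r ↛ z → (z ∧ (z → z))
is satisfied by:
  {z: True, r: False}
  {r: False, z: False}
  {r: True, z: True}


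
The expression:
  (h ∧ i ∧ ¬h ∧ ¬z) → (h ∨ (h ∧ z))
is always true.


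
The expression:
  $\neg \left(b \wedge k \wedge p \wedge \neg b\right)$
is always true.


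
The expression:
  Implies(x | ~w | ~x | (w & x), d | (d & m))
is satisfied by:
  {d: True}


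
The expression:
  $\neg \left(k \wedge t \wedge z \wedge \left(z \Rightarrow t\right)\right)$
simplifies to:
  $\neg k \vee \neg t \vee \neg z$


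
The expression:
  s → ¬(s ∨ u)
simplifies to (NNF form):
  ¬s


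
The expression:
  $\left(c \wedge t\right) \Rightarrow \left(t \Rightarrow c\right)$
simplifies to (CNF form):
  $\text{True}$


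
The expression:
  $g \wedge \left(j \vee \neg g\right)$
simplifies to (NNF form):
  $g \wedge j$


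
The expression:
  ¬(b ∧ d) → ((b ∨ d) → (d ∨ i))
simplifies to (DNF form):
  d ∨ i ∨ ¬b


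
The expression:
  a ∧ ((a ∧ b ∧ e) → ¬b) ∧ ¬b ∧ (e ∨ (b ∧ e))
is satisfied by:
  {a: True, e: True, b: False}


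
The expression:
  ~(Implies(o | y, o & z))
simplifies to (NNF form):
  (o & ~z) | (y & ~o)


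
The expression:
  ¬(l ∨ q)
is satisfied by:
  {q: False, l: False}


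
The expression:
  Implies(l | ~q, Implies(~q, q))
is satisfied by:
  {q: True}


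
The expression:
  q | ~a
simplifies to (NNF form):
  q | ~a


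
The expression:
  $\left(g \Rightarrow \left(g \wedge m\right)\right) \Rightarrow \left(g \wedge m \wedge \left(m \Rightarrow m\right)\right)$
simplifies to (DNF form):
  $g$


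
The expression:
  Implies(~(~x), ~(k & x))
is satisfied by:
  {k: False, x: False}
  {x: True, k: False}
  {k: True, x: False}


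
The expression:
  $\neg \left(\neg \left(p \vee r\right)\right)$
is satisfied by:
  {r: True, p: True}
  {r: True, p: False}
  {p: True, r: False}


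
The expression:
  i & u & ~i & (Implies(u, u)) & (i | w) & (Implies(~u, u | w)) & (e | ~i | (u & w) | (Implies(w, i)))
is never true.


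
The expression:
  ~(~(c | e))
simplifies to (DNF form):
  c | e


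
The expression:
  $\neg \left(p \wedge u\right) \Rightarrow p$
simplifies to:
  $p$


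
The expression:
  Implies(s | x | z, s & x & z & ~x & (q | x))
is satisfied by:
  {x: False, z: False, s: False}


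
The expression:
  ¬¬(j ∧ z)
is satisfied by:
  {z: True, j: True}


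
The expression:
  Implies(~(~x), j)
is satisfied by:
  {j: True, x: False}
  {x: False, j: False}
  {x: True, j: True}


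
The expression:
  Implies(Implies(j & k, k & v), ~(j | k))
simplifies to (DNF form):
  (k & ~k) | (~j & ~k) | (j & k & ~k) | (j & k & ~v) | (j & ~j & ~k) | (j & ~j & ~v) | (k & ~k & ~v) | (~j & ~k & ~v)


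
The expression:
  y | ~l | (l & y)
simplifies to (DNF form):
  y | ~l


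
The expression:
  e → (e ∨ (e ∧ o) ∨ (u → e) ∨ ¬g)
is always true.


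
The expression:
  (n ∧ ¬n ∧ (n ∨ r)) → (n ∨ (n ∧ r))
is always true.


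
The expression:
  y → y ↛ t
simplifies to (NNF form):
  ¬t ∨ ¬y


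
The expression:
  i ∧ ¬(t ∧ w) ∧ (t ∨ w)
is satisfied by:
  {i: True, t: True, w: False}
  {i: True, w: True, t: False}


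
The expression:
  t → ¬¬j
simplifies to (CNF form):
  j ∨ ¬t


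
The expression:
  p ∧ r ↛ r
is never true.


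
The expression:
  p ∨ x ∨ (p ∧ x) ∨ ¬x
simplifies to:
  True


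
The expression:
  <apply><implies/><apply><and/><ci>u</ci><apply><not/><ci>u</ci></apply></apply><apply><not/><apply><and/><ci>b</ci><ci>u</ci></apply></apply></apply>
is always true.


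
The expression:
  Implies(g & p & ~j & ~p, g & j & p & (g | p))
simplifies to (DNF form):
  True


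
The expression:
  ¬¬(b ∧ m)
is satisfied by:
  {m: True, b: True}


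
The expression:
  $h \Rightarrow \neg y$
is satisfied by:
  {h: False, y: False}
  {y: True, h: False}
  {h: True, y: False}


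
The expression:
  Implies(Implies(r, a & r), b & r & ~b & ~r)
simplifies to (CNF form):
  r & ~a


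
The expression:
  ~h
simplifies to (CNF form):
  ~h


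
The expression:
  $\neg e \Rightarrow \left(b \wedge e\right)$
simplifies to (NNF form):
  $e$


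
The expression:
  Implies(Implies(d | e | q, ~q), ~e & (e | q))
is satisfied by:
  {q: True}


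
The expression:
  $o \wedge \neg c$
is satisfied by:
  {o: True, c: False}


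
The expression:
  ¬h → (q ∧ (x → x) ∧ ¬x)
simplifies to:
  h ∨ (q ∧ ¬x)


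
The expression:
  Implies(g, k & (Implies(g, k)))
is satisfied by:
  {k: True, g: False}
  {g: False, k: False}
  {g: True, k: True}


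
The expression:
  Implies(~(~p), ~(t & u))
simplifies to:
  ~p | ~t | ~u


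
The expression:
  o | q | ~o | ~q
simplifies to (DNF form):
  True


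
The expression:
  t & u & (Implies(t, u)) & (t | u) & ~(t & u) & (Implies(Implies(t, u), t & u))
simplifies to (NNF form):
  False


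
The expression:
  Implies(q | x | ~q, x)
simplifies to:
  x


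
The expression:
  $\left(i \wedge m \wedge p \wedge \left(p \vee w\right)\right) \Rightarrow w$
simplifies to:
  $w \vee \neg i \vee \neg m \vee \neg p$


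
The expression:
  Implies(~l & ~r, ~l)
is always true.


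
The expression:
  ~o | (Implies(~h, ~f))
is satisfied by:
  {h: True, o: False, f: False}
  {h: False, o: False, f: False}
  {f: True, h: True, o: False}
  {f: True, h: False, o: False}
  {o: True, h: True, f: False}
  {o: True, h: False, f: False}
  {o: True, f: True, h: True}


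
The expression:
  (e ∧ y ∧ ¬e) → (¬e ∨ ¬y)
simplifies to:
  True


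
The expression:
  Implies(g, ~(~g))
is always true.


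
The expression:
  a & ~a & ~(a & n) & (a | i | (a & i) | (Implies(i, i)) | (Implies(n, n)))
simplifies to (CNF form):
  False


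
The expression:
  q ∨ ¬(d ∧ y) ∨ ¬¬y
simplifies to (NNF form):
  True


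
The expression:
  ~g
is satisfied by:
  {g: False}


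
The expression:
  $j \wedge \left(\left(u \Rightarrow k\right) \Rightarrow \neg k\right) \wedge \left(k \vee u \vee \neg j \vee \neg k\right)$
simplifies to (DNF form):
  $j \wedge \neg k$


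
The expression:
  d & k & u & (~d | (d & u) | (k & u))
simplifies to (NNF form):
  d & k & u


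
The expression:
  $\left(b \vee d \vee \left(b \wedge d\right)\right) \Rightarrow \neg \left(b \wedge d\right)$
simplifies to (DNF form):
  $\neg b \vee \neg d$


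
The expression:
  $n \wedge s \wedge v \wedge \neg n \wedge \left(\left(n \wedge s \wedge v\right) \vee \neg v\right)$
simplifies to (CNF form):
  $\text{False}$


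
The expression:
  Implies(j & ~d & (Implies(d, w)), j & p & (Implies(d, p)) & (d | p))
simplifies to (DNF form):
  d | p | ~j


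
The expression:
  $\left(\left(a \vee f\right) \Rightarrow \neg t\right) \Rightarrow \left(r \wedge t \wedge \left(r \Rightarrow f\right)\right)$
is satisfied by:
  {t: True, a: True, f: True}
  {t: True, a: True, f: False}
  {t: True, f: True, a: False}


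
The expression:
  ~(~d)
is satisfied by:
  {d: True}


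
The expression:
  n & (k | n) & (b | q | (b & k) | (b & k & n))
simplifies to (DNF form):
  (b & n) | (n & q)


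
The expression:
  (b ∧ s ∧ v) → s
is always true.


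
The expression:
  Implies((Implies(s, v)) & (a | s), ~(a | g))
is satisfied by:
  {v: False, g: False, a: False, s: False}
  {s: True, v: False, g: False, a: False}
  {g: True, s: False, v: False, a: False}
  {s: True, g: True, v: False, a: False}
  {v: True, s: False, g: False, a: False}
  {s: True, v: True, g: False, a: False}
  {g: True, v: True, s: False, a: False}
  {a: True, s: True, v: False, g: False}
  {a: True, g: True, s: True, v: False}


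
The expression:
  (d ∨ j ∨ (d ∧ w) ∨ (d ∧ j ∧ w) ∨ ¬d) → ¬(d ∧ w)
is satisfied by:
  {w: False, d: False}
  {d: True, w: False}
  {w: True, d: False}


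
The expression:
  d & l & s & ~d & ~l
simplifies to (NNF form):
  False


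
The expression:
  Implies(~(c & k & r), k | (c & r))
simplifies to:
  k | (c & r)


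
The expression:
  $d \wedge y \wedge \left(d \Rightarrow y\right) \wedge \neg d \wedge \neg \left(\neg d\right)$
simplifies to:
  $\text{False}$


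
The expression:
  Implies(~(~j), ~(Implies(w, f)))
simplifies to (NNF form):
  ~j | (w & ~f)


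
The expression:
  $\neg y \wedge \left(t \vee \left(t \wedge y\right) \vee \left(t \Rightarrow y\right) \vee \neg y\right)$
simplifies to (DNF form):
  $\neg y$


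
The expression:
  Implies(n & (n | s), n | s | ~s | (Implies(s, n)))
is always true.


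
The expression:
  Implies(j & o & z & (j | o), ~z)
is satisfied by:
  {o: False, z: False, j: False}
  {j: True, o: False, z: False}
  {z: True, o: False, j: False}
  {j: True, z: True, o: False}
  {o: True, j: False, z: False}
  {j: True, o: True, z: False}
  {z: True, o: True, j: False}


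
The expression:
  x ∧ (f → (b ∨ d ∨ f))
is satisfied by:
  {x: True}


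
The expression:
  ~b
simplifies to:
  ~b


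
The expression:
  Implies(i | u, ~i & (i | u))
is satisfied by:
  {i: False}


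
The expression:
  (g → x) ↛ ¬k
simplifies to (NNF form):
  k ∧ (x ∨ ¬g)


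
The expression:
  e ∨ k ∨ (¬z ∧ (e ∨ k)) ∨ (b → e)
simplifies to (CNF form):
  e ∨ k ∨ ¬b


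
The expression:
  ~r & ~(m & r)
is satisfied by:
  {r: False}


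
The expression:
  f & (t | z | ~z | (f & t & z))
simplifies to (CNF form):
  f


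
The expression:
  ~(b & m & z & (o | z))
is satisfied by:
  {m: False, z: False, b: False}
  {b: True, m: False, z: False}
  {z: True, m: False, b: False}
  {b: True, z: True, m: False}
  {m: True, b: False, z: False}
  {b: True, m: True, z: False}
  {z: True, m: True, b: False}


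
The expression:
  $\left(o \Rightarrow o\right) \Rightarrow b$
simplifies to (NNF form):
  $b$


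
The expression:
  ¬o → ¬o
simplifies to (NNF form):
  True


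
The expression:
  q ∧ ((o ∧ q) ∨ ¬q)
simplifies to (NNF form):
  o ∧ q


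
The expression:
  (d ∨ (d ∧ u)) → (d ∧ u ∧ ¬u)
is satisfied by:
  {d: False}


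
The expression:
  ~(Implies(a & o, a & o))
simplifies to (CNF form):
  False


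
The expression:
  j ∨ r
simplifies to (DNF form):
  j ∨ r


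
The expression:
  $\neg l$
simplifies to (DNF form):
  $\neg l$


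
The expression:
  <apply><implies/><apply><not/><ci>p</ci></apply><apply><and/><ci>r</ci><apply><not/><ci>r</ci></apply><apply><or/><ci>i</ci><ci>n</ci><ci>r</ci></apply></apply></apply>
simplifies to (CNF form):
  <ci>p</ci>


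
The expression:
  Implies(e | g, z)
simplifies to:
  z | (~e & ~g)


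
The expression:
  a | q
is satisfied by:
  {a: True, q: True}
  {a: True, q: False}
  {q: True, a: False}


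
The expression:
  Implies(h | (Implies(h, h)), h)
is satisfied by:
  {h: True}


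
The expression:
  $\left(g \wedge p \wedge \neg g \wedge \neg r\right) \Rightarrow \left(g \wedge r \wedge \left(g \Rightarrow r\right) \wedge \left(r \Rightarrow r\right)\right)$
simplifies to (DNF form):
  $\text{True}$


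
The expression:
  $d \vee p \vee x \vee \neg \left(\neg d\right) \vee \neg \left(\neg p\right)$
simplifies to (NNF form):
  $d \vee p \vee x$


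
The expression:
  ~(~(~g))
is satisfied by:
  {g: False}


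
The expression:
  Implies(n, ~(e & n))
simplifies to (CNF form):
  ~e | ~n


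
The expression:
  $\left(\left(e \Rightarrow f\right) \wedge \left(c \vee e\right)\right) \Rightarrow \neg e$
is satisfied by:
  {e: False, f: False}
  {f: True, e: False}
  {e: True, f: False}


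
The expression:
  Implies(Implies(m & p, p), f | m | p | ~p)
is always true.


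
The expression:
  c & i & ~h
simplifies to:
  c & i & ~h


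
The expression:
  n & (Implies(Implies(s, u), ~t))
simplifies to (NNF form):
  n & (s | ~t) & (~t | ~u)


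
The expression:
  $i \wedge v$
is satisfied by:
  {i: True, v: True}


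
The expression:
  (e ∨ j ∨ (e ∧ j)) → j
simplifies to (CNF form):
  j ∨ ¬e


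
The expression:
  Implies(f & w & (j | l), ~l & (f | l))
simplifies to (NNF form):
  ~f | ~l | ~w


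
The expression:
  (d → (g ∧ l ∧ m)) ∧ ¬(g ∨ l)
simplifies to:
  ¬d ∧ ¬g ∧ ¬l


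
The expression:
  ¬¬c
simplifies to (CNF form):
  c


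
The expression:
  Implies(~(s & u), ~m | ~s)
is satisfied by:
  {u: True, s: False, m: False}
  {s: False, m: False, u: False}
  {u: True, m: True, s: False}
  {m: True, s: False, u: False}
  {u: True, s: True, m: False}
  {s: True, u: False, m: False}
  {u: True, m: True, s: True}


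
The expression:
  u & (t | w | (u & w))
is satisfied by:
  {t: True, w: True, u: True}
  {t: True, u: True, w: False}
  {w: True, u: True, t: False}


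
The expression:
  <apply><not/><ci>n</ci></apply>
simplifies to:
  <apply><not/><ci>n</ci></apply>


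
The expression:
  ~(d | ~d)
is never true.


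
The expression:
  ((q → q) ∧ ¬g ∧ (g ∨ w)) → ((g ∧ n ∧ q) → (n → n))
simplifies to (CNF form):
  True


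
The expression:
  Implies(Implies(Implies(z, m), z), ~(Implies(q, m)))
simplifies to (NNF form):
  ~z | (q & ~m)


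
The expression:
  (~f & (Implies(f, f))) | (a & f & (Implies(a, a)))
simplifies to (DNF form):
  a | ~f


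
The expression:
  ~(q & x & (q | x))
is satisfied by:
  {q: False, x: False}
  {x: True, q: False}
  {q: True, x: False}


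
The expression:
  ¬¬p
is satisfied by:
  {p: True}


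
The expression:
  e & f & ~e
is never true.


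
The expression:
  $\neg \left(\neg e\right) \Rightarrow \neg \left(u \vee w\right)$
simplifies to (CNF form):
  $\left(\neg e \vee \neg u\right) \wedge \left(\neg e \vee \neg w\right)$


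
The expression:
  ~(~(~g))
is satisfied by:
  {g: False}


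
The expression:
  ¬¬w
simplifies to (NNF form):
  w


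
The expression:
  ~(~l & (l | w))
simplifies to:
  l | ~w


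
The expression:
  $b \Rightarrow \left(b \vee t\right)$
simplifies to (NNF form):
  $\text{True}$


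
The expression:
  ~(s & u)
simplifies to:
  ~s | ~u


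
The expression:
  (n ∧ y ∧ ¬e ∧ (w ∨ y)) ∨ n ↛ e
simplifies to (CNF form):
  n ∧ ¬e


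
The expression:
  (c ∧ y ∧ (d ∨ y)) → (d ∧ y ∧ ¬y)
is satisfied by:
  {c: False, y: False}
  {y: True, c: False}
  {c: True, y: False}


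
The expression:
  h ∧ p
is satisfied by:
  {h: True, p: True}


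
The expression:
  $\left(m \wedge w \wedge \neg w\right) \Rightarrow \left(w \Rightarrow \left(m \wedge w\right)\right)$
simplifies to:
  $\text{True}$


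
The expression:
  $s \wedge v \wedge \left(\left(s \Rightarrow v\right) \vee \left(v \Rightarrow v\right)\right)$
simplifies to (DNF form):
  $s \wedge v$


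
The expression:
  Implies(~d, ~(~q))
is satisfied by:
  {d: True, q: True}
  {d: True, q: False}
  {q: True, d: False}


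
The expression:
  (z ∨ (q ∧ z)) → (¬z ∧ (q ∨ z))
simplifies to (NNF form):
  ¬z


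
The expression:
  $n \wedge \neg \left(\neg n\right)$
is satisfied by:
  {n: True}


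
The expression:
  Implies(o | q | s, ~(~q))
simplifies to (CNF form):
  (q | ~o) & (q | ~s)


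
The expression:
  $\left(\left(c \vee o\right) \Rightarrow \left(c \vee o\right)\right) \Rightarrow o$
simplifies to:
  $o$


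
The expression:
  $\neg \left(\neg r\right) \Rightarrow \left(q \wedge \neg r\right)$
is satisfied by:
  {r: False}


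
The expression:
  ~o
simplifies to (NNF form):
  ~o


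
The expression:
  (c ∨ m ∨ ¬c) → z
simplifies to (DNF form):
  z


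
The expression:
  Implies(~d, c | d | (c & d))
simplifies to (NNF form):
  c | d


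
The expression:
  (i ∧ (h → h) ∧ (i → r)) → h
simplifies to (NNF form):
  h ∨ ¬i ∨ ¬r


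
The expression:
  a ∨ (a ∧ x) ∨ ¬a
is always true.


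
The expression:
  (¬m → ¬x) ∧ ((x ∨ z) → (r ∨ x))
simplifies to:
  (m ∧ x) ∨ (r ∧ ¬x) ∨ (¬x ∧ ¬z)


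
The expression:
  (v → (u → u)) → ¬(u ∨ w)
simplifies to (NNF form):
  ¬u ∧ ¬w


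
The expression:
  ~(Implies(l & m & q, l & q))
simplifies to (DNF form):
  False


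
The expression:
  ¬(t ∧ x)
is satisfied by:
  {t: False, x: False}
  {x: True, t: False}
  {t: True, x: False}


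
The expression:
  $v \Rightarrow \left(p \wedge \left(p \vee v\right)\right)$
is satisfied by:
  {p: True, v: False}
  {v: False, p: False}
  {v: True, p: True}


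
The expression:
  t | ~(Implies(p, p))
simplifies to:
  t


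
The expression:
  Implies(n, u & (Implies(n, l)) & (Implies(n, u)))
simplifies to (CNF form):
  (l | ~n) & (u | ~n)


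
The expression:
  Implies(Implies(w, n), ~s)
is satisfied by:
  {w: True, n: False, s: False}
  {n: False, s: False, w: False}
  {w: True, n: True, s: False}
  {n: True, w: False, s: False}
  {s: True, w: True, n: False}


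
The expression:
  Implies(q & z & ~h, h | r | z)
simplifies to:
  True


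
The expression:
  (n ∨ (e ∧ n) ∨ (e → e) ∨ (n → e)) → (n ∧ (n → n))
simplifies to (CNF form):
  n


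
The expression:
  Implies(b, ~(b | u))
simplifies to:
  ~b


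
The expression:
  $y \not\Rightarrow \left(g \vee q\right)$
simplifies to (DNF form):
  $y \wedge \neg g \wedge \neg q$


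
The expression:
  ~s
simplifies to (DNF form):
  ~s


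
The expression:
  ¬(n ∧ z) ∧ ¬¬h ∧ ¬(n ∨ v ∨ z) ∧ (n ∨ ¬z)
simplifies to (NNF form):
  h ∧ ¬n ∧ ¬v ∧ ¬z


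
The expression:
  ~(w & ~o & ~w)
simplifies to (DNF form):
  True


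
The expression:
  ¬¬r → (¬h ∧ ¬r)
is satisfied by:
  {r: False}


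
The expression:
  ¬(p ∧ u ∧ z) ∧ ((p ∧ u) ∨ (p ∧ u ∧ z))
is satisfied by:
  {p: True, u: True, z: False}


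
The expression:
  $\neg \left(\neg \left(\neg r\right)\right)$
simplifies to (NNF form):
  $\neg r$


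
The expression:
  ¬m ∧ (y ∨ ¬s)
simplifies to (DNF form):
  (y ∧ ¬m) ∨ (¬m ∧ ¬s)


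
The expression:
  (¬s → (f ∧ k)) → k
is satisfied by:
  {k: True, s: False}
  {s: False, k: False}
  {s: True, k: True}


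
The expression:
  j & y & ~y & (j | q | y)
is never true.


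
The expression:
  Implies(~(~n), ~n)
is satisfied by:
  {n: False}


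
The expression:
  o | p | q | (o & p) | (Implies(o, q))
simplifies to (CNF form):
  True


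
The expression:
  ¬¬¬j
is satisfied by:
  {j: False}


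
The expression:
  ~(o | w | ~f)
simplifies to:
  f & ~o & ~w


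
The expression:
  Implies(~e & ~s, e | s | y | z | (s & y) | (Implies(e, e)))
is always true.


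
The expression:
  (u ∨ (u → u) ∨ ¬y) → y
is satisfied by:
  {y: True}


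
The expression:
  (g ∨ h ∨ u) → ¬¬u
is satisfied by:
  {u: True, h: False, g: False}
  {u: True, g: True, h: False}
  {u: True, h: True, g: False}
  {u: True, g: True, h: True}
  {g: False, h: False, u: False}


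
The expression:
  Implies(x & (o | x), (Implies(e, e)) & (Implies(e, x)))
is always true.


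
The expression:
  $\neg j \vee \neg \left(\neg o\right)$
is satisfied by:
  {o: True, j: False}
  {j: False, o: False}
  {j: True, o: True}


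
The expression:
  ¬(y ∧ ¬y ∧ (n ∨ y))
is always true.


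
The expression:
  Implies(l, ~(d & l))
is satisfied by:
  {l: False, d: False}
  {d: True, l: False}
  {l: True, d: False}


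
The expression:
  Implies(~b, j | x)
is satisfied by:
  {j: True, b: True, x: True}
  {j: True, b: True, x: False}
  {j: True, x: True, b: False}
  {j: True, x: False, b: False}
  {b: True, x: True, j: False}
  {b: True, x: False, j: False}
  {x: True, b: False, j: False}


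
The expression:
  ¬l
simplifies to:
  ¬l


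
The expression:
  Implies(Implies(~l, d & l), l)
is always true.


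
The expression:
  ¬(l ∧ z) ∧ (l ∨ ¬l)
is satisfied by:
  {l: False, z: False}
  {z: True, l: False}
  {l: True, z: False}


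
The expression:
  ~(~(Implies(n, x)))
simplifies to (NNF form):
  x | ~n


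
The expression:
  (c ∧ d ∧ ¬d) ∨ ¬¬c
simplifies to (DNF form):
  c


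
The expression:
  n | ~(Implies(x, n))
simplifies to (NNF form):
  n | x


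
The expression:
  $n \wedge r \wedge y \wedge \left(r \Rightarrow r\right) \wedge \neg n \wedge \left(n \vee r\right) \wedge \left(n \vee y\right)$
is never true.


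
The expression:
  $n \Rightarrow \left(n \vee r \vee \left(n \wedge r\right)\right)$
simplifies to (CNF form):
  $\text{True}$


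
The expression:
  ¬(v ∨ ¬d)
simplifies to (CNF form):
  d ∧ ¬v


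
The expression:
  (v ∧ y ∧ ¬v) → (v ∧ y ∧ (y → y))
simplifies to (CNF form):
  True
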